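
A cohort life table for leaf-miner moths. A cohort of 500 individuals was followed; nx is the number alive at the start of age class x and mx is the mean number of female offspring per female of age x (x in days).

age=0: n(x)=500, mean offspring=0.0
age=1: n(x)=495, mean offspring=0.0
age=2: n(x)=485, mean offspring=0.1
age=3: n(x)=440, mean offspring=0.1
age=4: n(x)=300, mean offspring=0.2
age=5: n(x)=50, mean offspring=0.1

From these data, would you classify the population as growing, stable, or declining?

declining

lx = nx/n0 = nx/500: 1, 0.99, 0.97, 0.88, 0.6, 0.1
R0 = Σ lx·mx = 0 + 0 + 0.097 + 0.088 + 0.12 + 0.01 = 0.315
R0 < 1, so the population is declining.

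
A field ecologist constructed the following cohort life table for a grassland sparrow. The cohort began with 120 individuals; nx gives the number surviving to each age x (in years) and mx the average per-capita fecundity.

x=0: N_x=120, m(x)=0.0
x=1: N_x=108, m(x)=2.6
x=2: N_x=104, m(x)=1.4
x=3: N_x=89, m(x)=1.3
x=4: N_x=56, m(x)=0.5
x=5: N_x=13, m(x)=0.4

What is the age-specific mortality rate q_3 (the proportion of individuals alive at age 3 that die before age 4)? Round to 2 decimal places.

0.37

lx = nx/n0 = nx/120: 1, 0.9, 0.86667…, 0.74167…, 0.46667…, 0.10833…
q_3 = (l_3 − l_4) / l_3 = (0.741667… − 0.466667…) / 0.741667…
     = 0.275… / 0.741667… = 0.370787… → 0.37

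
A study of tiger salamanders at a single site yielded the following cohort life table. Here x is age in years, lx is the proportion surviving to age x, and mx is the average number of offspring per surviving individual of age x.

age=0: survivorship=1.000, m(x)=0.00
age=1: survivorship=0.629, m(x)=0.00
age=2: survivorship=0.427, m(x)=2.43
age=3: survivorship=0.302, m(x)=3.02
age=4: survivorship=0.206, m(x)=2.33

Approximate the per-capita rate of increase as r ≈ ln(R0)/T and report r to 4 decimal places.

0.3204

R0 = Σ lx·mx = 0 + 0 + 1.03761 + 0.91204 + 0.47998 = 2.42963
Σ x·lx·mx = 6.73126; T = 6.73126/2.42963 = 2.77049…
r ≈ ln(R0)/T = ln(2.42963)/2.77049… = 0.320427… → 0.3204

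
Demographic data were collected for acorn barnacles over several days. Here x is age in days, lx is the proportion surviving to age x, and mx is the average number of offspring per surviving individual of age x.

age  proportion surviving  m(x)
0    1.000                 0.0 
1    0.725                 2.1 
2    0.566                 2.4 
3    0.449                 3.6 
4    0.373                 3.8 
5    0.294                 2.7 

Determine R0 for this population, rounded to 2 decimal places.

lx·mx by age: 0, 1.5225, 1.3584, 1.6164, 1.4174, 0.7938
R0 = Σ lx·mx = 6.7085 → 6.71

6.71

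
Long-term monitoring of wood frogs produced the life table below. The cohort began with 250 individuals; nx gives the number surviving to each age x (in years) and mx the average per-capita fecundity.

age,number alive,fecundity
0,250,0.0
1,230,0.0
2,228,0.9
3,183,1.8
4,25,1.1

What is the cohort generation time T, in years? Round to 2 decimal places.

2.68

lx = nx/n0 = nx/250: 1, 0.92, 0.912, 0.732, 0.1
lx·mx: 0, 0, 0.8208, 1.3176, 0.11 → R0 = 2.2484
x·lx·mx: 0, 0, 1.6416, 3.9528, 0.44 → Σ = 6.0344
T = 6.0344 / 2.2484 = 2.683864… → 2.68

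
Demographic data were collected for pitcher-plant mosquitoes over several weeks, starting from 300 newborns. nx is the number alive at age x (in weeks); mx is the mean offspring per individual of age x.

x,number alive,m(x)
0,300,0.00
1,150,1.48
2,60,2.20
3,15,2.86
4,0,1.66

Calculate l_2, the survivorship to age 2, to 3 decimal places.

0.200

l_2 = n_2/n_0 = 60/300 = 0.2 → 0.200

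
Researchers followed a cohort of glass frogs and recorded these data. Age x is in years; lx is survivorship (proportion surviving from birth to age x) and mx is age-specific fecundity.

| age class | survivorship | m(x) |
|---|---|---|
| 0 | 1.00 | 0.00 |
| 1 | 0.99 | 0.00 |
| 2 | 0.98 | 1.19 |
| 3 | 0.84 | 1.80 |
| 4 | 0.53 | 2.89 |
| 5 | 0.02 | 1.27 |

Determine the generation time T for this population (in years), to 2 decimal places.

3.10

lx·mx: 0, 0, 1.1662, 1.512, 1.5317, 0.0254 → R0 = 4.2353
x·lx·mx: 0, 0, 2.3324, 4.536, 6.1268, 0.127 → Σ = 13.1222
T = 13.1222 / 4.2353 = 3.098293… → 3.10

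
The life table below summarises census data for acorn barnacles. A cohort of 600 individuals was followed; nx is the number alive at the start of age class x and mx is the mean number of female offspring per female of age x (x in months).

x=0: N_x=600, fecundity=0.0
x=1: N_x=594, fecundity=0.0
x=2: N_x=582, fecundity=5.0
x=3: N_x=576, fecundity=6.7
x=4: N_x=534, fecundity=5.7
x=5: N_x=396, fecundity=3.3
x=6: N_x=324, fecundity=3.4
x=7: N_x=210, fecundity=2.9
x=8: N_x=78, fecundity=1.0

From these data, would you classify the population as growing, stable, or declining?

lx = nx/n0 = nx/600: 1, 0.99, 0.97, 0.96, 0.89, 0.66, 0.54, 0.35, 0.13
R0 = Σ lx·mx = 0 + 0 + 4.85 + 6.432 + 5.073 + 2.178 + 1.836 + 1.015 + 0.13 = 21.514
R0 > 1, so the population is growing.

growing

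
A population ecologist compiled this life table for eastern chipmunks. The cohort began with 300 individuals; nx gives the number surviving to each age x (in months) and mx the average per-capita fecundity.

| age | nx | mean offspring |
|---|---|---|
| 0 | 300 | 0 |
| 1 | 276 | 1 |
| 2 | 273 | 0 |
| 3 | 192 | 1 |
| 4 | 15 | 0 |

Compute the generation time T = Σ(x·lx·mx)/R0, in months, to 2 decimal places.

1.82

lx = nx/n0 = nx/300: 1, 0.92, 0.91, 0.64, 0.05
lx·mx: 0, 0.92, 0, 0.64, 0 → R0 = 1.56
x·lx·mx: 0, 0.92, 0, 1.92, 0 → Σ = 2.84
T = 2.84 / 1.56 = 1.820513… → 1.82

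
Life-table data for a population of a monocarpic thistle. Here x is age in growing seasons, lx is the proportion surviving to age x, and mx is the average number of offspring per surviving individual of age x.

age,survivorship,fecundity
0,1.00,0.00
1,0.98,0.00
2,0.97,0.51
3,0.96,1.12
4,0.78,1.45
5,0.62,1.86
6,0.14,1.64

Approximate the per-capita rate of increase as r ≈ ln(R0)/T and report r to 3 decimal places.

R0 = Σ lx·mx = 0 + 0 + 0.4947 + 1.0752 + 1.131 + 1.1532 + 0.2296 = 4.0837
Σ x·lx·mx = 15.8826; T = 15.8826/4.0837 = 3.88927…
r ≈ ln(R0)/T = ln(4.0837)/3.88927… = 0.36177… → 0.362

0.362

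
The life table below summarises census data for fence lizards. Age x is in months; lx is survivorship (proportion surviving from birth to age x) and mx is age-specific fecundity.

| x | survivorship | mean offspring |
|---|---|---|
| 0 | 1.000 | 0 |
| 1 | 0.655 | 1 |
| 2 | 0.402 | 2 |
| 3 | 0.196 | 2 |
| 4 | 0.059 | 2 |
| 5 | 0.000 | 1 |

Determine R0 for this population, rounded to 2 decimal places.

lx·mx by age: 0, 0.655, 0.804, 0.392, 0.118, 0
R0 = Σ lx·mx = 1.969 → 1.97

1.97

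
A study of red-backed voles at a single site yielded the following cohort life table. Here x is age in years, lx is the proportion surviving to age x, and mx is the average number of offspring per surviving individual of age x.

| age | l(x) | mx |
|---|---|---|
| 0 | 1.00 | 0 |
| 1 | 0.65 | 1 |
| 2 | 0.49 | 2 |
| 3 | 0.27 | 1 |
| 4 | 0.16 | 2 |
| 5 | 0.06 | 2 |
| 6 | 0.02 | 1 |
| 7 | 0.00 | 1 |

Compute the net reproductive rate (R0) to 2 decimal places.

2.36

lx·mx by age: 0, 0.65, 0.98, 0.27, 0.32, 0.12, 0.02, 0
R0 = Σ lx·mx = 2.36 → 2.36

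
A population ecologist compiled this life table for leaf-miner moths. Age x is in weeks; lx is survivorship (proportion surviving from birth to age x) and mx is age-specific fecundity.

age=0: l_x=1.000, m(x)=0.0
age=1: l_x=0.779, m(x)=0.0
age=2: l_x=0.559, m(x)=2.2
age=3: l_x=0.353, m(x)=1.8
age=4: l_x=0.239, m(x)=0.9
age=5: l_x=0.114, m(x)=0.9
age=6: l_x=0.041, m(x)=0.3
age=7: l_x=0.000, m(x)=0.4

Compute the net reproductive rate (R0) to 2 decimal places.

lx·mx by age: 0, 0, 1.2298, 0.6354, 0.2151, 0.1026, 0.0123, 0
R0 = Σ lx·mx = 2.1952 → 2.20

2.20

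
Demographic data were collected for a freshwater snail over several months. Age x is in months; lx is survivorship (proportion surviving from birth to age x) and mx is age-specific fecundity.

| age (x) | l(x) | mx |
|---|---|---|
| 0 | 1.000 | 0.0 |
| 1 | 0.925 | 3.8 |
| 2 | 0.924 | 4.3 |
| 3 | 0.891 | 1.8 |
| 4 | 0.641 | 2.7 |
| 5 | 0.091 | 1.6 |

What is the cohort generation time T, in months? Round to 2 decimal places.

lx·mx: 0, 3.515, 3.9732, 1.6038, 1.7307, 0.1456 → R0 = 10.9683
x·lx·mx: 0, 3.515, 7.9464, 4.8114, 6.9228, 0.728 → Σ = 23.9236
T = 23.9236 / 10.9683 = 2.181158… → 2.18

2.18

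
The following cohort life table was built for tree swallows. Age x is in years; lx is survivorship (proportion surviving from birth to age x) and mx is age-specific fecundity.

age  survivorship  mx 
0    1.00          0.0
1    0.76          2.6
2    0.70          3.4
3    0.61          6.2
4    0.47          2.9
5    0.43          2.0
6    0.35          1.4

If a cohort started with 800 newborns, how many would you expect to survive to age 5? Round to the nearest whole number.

Expected survivors = N0 · l_5 = 800 × 0.43 = 344 → 344

344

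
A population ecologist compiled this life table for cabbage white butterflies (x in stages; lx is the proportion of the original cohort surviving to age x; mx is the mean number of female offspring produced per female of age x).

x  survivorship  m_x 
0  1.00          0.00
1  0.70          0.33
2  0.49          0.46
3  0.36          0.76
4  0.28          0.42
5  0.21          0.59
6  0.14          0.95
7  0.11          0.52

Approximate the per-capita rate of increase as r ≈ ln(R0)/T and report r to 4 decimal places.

0.0459

R0 = Σ lx·mx = 0 + 0.231 + 0.2254 + 0.2736 + 0.1176 + 0.1239 + 0.133 + 0.0572 = 1.1617
Σ x·lx·mx = 3.7909; T = 3.7909/1.1617 = 3.26323…
r ≈ ln(R0)/T = ln(1.1617)/3.26323… = 0.045931… → 0.0459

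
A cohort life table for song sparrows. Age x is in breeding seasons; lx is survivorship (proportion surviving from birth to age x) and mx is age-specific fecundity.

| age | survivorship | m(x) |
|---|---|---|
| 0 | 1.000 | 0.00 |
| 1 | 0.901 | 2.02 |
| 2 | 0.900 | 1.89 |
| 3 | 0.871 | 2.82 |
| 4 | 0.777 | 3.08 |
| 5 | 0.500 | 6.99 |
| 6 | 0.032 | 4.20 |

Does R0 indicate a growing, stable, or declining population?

growing

R0 = Σ lx·mx = 0 + 1.82002 + 1.701 + 2.45622 + 2.39316 + 3.495 + 0.1344 = 11.9998
R0 > 1, so the population is growing.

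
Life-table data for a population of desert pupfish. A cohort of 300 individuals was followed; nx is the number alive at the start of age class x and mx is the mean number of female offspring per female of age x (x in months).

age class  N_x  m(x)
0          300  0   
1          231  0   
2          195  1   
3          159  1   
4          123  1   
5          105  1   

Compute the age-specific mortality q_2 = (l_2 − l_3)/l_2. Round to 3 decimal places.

lx = nx/n0 = nx/300: 1, 0.77, 0.65, 0.53, 0.41, 0.35
q_2 = (l_2 − l_3) / l_2 = (0.65 − 0.53) / 0.65
     = 0.12 / 0.65 = 0.184615… → 0.185

0.185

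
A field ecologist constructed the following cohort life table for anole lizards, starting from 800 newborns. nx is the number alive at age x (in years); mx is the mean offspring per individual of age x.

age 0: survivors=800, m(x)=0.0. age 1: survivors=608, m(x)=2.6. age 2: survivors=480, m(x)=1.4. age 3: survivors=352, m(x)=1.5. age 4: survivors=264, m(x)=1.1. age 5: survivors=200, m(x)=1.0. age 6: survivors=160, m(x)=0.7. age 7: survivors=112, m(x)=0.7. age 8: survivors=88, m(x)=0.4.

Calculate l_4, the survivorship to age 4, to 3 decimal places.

l_4 = n_4/n_0 = 264/800 = 0.33 → 0.330

0.330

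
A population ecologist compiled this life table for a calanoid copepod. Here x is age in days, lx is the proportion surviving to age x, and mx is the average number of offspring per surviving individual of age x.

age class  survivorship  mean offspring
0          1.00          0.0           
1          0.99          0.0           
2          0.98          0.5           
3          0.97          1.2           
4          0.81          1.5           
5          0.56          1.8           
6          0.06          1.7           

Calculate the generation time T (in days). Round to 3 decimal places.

lx·mx: 0, 0, 0.49, 1.164, 1.215, 1.008, 0.102 → R0 = 3.979
x·lx·mx: 0, 0, 0.98, 3.492, 4.86, 5.04, 0.612 → Σ = 14.984
T = 14.984 / 3.979 = 3.76577… → 3.766

3.766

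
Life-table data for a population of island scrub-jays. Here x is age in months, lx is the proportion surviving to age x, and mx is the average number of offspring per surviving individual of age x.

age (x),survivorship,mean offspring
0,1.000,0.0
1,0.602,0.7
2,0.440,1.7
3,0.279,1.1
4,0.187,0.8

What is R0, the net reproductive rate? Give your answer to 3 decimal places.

1.626

lx·mx by age: 0, 0.4214, 0.748, 0.3069, 0.1496
R0 = Σ lx·mx = 1.6259 → 1.626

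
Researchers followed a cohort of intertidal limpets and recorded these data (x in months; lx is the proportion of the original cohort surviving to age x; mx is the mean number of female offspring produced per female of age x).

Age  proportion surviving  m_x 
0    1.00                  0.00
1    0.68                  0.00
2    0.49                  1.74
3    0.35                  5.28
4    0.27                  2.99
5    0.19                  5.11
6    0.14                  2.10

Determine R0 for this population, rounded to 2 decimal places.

4.77

lx·mx by age: 0, 0, 0.8526, 1.848, 0.8073, 0.9709, 0.294
R0 = Σ lx·mx = 4.7728 → 4.77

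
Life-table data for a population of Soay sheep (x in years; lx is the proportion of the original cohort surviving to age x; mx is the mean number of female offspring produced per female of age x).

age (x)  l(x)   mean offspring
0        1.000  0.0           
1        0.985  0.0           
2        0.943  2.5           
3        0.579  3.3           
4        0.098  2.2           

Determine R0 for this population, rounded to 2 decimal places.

lx·mx by age: 0, 0, 2.3575, 1.9107, 0.2156
R0 = Σ lx·mx = 4.4838 → 4.48

4.48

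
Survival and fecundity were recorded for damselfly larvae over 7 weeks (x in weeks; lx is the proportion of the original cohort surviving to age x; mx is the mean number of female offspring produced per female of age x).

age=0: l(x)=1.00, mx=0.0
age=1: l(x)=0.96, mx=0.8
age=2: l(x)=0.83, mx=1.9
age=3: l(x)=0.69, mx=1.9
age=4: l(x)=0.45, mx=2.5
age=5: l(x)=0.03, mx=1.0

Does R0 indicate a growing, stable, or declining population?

growing

R0 = Σ lx·mx = 0 + 0.768 + 1.577 + 1.311 + 1.125 + 0.03 = 4.811
R0 > 1, so the population is growing.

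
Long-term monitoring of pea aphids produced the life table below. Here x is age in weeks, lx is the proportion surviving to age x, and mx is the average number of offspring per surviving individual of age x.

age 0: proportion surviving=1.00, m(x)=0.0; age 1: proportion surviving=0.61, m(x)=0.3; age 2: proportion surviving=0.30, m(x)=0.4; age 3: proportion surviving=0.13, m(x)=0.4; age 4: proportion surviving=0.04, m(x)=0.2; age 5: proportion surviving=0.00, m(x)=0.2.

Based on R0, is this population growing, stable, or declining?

R0 = Σ lx·mx = 0 + 0.183 + 0.12 + 0.052 + 0.008 + 0 = 0.363
R0 < 1, so the population is declining.

declining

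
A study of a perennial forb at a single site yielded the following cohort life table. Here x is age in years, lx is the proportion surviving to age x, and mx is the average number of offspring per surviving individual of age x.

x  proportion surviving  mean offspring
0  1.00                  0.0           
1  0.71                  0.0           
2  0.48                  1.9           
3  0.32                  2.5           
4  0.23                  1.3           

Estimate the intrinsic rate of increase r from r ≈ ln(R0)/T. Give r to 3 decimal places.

0.259

R0 = Σ lx·mx = 0 + 0 + 0.912 + 0.8 + 0.299 = 2.011
Σ x·lx·mx = 5.42; T = 5.42/2.011 = 2.69518…
r ≈ ln(R0)/T = ln(2.011)/2.69518… = 0.25922… → 0.259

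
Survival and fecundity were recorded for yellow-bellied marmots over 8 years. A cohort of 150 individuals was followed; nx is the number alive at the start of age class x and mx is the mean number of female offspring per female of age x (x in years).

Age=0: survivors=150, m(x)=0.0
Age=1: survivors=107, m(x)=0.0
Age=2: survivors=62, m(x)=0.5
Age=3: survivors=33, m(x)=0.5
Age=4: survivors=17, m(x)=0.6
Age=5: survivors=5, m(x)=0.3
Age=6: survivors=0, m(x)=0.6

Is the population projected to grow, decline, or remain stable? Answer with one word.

declining

lx = nx/n0 = nx/150: 1, 0.71333…, 0.41333…, 0.22, 0.11333…, 0.03333…, 0
R0 = Σ lx·mx = 0 + 0 + 0.206667… + 0.11 + 0.068… + 0.01… + 0 = 0.394667…
R0 < 1, so the population is declining.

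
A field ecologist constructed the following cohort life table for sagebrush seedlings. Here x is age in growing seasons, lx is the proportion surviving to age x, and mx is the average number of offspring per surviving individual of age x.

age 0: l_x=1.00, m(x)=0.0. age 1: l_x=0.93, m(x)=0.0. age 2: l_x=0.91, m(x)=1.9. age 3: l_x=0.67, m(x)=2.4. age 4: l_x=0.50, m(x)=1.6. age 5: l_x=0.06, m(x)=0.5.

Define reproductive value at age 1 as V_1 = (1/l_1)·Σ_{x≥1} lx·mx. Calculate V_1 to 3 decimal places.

4.481

lx·mx for x ≥ 1: 0, 1.729, 1.608, 0.8, 0.03 → sum = 4.167
V_1 = 4.167 / l_1 = 4.167 / 0.93 = 4.480645… → 4.481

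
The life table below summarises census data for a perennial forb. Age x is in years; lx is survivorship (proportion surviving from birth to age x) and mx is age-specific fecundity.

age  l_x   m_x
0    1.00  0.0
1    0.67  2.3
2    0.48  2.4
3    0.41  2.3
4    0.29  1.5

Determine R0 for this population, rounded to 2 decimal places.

lx·mx by age: 0, 1.541, 1.152, 0.943, 0.435
R0 = Σ lx·mx = 4.071 → 4.07

4.07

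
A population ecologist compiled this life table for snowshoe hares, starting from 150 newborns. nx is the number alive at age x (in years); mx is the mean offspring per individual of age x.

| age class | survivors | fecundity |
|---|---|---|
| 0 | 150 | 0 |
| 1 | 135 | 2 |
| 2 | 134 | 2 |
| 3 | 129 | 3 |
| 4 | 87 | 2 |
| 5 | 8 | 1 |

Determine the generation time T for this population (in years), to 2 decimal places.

lx = nx/n0 = nx/150: 1, 0.9, 0.89333…, 0.86, 0.58, 0.05333…
lx·mx: 0, 1.8, 1.786667…, 2.58, 1.16, 0.053333… → R0 = 7.38…
x·lx·mx: 0, 1.8, 3.573333…, 7.74, 4.64, 0.266667… → Σ = 18.02…
T = 18.02… / 7.38… = 2.441734… → 2.44

2.44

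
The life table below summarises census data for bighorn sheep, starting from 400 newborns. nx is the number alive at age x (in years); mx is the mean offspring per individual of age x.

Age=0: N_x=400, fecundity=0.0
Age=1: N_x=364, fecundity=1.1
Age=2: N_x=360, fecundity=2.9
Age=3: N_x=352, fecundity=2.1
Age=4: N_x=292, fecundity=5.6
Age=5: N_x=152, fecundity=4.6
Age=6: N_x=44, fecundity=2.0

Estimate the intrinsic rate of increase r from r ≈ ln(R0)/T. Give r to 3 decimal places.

lx = nx/n0 = nx/400: 1, 0.91, 0.9, 0.88, 0.73, 0.38, 0.11
R0 = Σ lx·mx = 0 + 1.001 + 2.61 + 1.848 + 4.088 + 1.748 + 0.22 = 11.515
Σ x·lx·mx = 38.177; T = 38.177/11.515 = 3.31541…
r ≈ ln(R0)/T = ln(11.515)/3.31541… = 0.73706… → 0.737

0.737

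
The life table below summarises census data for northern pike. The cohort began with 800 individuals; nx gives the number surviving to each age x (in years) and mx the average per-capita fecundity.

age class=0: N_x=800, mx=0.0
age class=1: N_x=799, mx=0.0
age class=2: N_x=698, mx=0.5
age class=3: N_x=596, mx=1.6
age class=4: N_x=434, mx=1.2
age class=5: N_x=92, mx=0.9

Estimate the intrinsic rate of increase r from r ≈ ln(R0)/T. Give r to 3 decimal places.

lx = nx/n0 = nx/800: 1, 0.99875, 0.8725, 0.745, 0.5425, 0.115
R0 = Σ lx·mx = 0 + 0 + 0.43625 + 1.192 + 0.651 + 0.1035 = 2.38275
Σ x·lx·mx = 7.57; T = 7.57/2.38275 = 3.177…
r ≈ ln(R0)/T = ln(2.38275)/3.177… = 0.27329… → 0.273

0.273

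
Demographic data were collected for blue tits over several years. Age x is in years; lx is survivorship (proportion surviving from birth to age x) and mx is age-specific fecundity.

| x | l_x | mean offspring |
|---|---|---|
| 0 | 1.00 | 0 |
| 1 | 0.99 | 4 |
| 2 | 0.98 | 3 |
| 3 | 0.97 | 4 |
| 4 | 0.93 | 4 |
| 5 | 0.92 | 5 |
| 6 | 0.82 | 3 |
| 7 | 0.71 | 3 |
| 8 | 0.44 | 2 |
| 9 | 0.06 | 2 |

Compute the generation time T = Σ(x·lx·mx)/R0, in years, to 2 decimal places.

lx·mx: 0, 3.96, 2.94, 3.88, 3.72, 4.6, 2.46, 2.13, 0.88, 0.12 → R0 = 24.69
x·lx·mx: 0, 3.96, 5.88, 11.64, 14.88, 23, 14.76, 14.91, 7.04, 1.08 → Σ = 97.15
T = 97.15 / 24.69 = 3.934791… → 3.93

3.93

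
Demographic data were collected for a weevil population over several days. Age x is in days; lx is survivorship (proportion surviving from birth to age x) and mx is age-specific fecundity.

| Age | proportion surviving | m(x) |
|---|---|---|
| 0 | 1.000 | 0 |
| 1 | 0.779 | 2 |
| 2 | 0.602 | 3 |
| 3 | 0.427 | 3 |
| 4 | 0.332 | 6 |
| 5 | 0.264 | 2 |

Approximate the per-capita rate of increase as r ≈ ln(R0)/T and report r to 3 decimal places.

R0 = Σ lx·mx = 0 + 1.558 + 1.806 + 1.281 + 1.992 + 0.528 = 7.165
Σ x·lx·mx = 19.621; T = 19.621/7.165 = 2.73845…
r ≈ ln(R0)/T = ln(7.165)/2.73845… = 0.7191… → 0.719

0.719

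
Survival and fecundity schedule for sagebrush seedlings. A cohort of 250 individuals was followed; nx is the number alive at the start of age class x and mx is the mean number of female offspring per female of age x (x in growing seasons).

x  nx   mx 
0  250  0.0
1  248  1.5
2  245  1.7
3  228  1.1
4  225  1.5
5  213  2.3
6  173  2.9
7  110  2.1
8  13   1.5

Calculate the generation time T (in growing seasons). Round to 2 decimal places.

4.02

lx = nx/n0 = nx/250: 1, 0.992, 0.98, 0.912, 0.9, 0.852, 0.692, 0.44, 0.052
lx·mx: 0, 1.488, 1.666, 1.0032, 1.35, 1.9596, 2.0068, 0.924, 0.078 → R0 = 10.4756
x·lx·mx: 0, 1.488, 3.332, 3.0096, 5.4, 9.798, 12.0408, 6.468, 0.624 → Σ = 42.1604
T = 42.1604 / 10.4756 = 4.024629… → 4.02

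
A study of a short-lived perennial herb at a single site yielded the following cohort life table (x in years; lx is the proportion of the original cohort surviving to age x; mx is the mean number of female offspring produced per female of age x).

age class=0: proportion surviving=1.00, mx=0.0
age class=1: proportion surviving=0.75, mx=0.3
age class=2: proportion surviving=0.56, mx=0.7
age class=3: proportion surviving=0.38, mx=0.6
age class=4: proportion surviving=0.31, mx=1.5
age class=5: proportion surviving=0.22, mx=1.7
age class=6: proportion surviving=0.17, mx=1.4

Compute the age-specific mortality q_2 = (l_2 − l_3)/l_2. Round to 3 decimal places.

0.321

q_2 = (l_2 − l_3) / l_2 = (0.56 − 0.38) / 0.56
     = 0.18 / 0.56 = 0.321429… → 0.321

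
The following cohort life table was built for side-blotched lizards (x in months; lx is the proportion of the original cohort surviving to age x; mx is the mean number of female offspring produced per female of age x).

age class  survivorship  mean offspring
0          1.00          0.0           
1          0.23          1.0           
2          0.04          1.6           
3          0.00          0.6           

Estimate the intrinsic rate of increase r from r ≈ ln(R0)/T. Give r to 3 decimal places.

-1.005

R0 = Σ lx·mx = 0 + 0.23 + 0.064 + 0 = 0.294
Σ x·lx·mx = 0.358; T = 0.358/0.294 = 1.21769…
r ≈ ln(R0)/T = ln(0.294)/1.21769… = -1.00533… → -1.005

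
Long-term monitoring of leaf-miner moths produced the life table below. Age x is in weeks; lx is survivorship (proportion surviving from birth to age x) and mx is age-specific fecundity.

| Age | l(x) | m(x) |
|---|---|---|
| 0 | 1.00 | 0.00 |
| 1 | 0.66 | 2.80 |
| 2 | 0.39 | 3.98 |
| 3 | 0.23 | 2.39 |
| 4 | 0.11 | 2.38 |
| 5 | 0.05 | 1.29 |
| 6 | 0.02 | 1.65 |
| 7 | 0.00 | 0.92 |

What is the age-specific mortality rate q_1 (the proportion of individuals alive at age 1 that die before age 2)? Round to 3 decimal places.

q_1 = (l_1 − l_2) / l_1 = (0.66 − 0.39) / 0.66
     = 0.27 / 0.66 = 0.409091… → 0.409

0.409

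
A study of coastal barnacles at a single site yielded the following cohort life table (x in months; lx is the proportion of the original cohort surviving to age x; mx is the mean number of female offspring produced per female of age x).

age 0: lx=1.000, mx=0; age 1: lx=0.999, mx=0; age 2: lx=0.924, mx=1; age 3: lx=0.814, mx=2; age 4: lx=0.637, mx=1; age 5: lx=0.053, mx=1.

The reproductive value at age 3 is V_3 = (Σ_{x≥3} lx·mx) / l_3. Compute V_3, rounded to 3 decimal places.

lx·mx for x ≥ 3: 1.628, 0.637, 0.053 → sum = 2.318
V_3 = 2.318 / l_3 = 2.318 / 0.814 = 2.847666… → 2.848

2.848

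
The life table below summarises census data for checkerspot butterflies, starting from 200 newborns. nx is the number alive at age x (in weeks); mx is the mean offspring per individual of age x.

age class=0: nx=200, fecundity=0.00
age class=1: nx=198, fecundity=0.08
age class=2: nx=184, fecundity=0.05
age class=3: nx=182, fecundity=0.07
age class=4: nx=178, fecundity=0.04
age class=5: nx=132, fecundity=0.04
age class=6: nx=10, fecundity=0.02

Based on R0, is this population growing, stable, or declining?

declining

lx = nx/n0 = nx/200: 1, 0.99, 0.92, 0.91, 0.89, 0.66, 0.05
R0 = Σ lx·mx = 0 + 0.0792 + 0.046 + 0.0637 + 0.0356 + 0.0264 + 0.001 = 0.2519
R0 < 1, so the population is declining.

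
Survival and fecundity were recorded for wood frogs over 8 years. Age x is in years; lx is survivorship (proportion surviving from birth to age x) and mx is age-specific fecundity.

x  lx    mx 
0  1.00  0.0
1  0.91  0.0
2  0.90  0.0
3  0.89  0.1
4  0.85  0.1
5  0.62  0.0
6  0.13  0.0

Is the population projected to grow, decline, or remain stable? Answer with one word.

declining

R0 = Σ lx·mx = 0 + 0 + 0 + 0.089 + 0.085 + 0 + 0 = 0.174
R0 < 1, so the population is declining.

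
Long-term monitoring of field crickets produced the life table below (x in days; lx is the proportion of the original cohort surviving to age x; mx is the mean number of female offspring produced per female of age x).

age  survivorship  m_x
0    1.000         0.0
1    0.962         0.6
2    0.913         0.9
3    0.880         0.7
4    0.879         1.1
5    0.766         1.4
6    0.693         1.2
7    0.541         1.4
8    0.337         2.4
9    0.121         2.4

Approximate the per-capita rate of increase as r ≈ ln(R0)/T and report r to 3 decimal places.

0.394

R0 = Σ lx·mx = 0 + 0.5772 + 0.8217 + 0.616 + 0.9669 + 1.0724 + 0.8316 + 0.7574 + 0.8088 + 0.2904 = 6.7424
Σ x·lx·mx = 32.6736; T = 32.6736/6.7424 = 4.84599…
r ≈ ln(R0)/T = ln(6.7424)/4.84599… = 0.39381… → 0.394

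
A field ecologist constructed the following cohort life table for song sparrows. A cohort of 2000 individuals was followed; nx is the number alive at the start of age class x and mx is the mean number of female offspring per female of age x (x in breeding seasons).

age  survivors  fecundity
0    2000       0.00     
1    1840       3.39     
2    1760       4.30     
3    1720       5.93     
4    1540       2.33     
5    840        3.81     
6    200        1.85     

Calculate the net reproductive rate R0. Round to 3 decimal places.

15.582

lx = nx/n0 = nx/2000: 1, 0.92, 0.88, 0.86, 0.77, 0.42, 0.1
lx·mx by age: 0, 3.1188, 3.784, 5.0998, 1.7941, 1.6002, 0.185
R0 = Σ lx·mx = 15.5819 → 15.582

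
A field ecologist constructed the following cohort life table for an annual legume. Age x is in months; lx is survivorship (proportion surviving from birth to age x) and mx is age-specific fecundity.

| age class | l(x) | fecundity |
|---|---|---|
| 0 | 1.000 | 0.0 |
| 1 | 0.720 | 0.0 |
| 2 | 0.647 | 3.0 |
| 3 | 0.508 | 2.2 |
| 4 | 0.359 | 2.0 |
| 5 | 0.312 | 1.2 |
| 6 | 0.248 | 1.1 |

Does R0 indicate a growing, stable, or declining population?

growing

R0 = Σ lx·mx = 0 + 0 + 1.941 + 1.1176 + 0.718 + 0.3744 + 0.2728 = 4.4238
R0 > 1, so the population is growing.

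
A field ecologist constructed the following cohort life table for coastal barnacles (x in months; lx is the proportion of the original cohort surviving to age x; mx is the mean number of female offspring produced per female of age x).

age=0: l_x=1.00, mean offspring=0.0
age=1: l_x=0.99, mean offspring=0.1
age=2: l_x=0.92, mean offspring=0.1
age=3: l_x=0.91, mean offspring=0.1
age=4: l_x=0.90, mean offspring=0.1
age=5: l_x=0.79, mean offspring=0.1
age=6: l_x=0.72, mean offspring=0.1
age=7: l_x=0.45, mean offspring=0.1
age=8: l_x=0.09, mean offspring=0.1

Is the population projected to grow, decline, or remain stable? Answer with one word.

R0 = Σ lx·mx = 0 + 0.099 + 0.092 + 0.091 + 0.09 + 0.079 + 0.072 + 0.045 + 0.009 = 0.577
R0 < 1, so the population is declining.

declining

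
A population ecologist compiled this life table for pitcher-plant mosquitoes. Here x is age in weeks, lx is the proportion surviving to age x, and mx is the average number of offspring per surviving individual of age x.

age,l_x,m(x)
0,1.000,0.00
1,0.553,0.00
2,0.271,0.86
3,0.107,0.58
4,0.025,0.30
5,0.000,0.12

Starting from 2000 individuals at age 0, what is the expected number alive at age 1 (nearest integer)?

1106

Expected survivors = N0 · l_1 = 2000 × 0.553 = 1106 → 1106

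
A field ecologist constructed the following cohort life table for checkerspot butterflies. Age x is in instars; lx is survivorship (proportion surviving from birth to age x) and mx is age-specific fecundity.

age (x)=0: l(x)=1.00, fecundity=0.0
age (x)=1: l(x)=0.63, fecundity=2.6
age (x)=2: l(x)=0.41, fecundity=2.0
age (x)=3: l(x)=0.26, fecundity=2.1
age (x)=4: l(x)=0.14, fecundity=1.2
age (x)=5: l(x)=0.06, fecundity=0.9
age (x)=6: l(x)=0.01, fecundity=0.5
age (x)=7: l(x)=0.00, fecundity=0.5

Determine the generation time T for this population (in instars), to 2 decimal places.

lx·mx: 0, 1.638, 0.82, 0.546, 0.168, 0.054, 0.005, 0 → R0 = 3.231
x·lx·mx: 0, 1.638, 1.64, 1.638, 0.672, 0.27, 0.03, 0 → Σ = 5.888
T = 5.888 / 3.231 = 1.822346… → 1.82

1.82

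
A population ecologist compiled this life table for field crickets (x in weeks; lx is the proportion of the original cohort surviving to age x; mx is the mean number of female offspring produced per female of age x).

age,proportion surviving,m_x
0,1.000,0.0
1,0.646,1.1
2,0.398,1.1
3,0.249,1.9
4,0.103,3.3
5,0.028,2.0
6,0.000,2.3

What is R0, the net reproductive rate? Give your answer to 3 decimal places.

2.017

lx·mx by age: 0, 0.7106, 0.4378, 0.4731, 0.3399, 0.056, 0
R0 = Σ lx·mx = 2.0174 → 2.017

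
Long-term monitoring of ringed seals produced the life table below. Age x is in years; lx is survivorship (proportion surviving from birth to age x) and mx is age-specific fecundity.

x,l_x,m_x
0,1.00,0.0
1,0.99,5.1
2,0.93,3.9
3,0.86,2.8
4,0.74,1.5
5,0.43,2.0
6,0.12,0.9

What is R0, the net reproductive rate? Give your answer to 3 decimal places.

13.162

lx·mx by age: 0, 5.049, 3.627, 2.408, 1.11, 0.86, 0.108
R0 = Σ lx·mx = 13.162 → 13.162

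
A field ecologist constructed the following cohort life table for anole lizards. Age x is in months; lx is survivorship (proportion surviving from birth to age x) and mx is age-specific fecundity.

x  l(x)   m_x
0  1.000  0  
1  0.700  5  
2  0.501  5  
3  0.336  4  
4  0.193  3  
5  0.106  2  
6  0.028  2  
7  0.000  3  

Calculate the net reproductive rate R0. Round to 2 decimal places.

lx·mx by age: 0, 3.5, 2.505, 1.344, 0.579, 0.212, 0.056, 0
R0 = Σ lx·mx = 8.196 → 8.20

8.20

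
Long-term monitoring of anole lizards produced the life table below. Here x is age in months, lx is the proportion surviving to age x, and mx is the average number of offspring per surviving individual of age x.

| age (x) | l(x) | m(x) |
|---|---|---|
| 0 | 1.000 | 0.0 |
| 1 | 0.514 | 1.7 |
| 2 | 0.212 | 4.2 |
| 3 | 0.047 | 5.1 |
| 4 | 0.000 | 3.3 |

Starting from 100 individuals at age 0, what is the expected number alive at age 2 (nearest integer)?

Expected survivors = N0 · l_2 = 100 × 0.212 = 21.2 → 21

21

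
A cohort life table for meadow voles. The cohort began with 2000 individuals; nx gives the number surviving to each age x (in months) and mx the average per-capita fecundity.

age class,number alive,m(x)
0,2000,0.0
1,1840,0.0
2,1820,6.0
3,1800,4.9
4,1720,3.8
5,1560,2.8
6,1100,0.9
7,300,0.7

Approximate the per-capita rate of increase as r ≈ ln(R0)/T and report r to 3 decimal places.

lx = nx/n0 = nx/2000: 1, 0.92, 0.91, 0.9, 0.86, 0.78, 0.55, 0.15
R0 = Σ lx·mx = 0 + 0 + 5.46 + 4.41 + 3.268 + 2.184 + 0.495 + 0.105 = 15.922
Σ x·lx·mx = 51.847; T = 51.847/15.922 = 3.25631…
r ≈ ln(R0)/T = ln(15.922)/3.25631… = 0.84995… → 0.850

0.850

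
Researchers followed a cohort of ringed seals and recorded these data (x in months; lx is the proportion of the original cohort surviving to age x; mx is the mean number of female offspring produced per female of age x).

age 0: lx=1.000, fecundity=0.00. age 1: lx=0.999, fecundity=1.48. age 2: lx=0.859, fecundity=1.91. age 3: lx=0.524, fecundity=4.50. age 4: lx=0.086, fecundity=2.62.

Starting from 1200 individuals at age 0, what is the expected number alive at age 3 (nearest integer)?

Expected survivors = N0 · l_3 = 1200 × 0.524 = 628.8 → 629

629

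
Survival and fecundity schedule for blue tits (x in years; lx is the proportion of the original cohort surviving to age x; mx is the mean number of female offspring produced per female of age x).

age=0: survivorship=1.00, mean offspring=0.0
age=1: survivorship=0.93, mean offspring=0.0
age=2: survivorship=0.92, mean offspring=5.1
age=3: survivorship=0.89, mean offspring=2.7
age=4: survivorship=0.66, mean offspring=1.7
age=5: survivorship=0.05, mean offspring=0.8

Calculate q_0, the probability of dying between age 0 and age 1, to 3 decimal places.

q_0 = (l_0 − l_1) / l_0 = (1 − 0.93) / 1
     = 0.07 / 1 = 0.07 → 0.070

0.070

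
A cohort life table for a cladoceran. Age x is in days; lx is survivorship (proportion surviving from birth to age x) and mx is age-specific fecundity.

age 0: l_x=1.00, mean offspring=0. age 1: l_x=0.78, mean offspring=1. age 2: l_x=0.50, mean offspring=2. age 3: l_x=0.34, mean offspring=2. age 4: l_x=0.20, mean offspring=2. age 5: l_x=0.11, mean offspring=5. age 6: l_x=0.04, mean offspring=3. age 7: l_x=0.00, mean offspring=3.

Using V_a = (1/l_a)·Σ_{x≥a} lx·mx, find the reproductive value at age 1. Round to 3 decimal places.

4.526

lx·mx for x ≥ 1: 0.78, 1, 0.68, 0.4, 0.55, 0.12, 0 → sum = 3.53
V_1 = 3.53 / l_1 = 3.53 / 0.78 = 4.525641… → 4.526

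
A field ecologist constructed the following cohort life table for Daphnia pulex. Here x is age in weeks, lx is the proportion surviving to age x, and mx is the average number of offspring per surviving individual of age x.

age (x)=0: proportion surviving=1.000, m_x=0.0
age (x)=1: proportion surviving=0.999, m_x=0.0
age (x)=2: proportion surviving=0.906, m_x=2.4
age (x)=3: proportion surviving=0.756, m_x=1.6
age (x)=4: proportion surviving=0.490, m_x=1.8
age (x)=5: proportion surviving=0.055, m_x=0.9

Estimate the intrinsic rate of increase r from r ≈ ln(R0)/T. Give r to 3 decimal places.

0.537

R0 = Σ lx·mx = 0 + 0 + 2.1744 + 1.2096 + 0.882 + 0.0495 = 4.3155
Σ x·lx·mx = 11.7531; T = 11.7531/4.3155 = 2.72346…
r ≈ ln(R0)/T = ln(4.3155)/2.72346… = 0.5369… → 0.537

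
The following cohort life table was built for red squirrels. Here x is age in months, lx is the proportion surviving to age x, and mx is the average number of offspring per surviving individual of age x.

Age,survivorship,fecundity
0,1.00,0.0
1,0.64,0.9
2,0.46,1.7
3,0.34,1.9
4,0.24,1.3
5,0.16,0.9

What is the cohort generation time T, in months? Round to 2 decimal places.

lx·mx: 0, 0.576, 0.782, 0.646, 0.312, 0.144 → R0 = 2.46
x·lx·mx: 0, 0.576, 1.564, 1.938, 1.248, 0.72 → Σ = 6.046
T = 6.046 / 2.46 = 2.457724… → 2.46

2.46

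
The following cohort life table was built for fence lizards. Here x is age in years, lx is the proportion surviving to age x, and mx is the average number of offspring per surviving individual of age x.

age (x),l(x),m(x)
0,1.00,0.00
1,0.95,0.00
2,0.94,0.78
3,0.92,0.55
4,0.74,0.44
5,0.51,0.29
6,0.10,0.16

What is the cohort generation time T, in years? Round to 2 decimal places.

2.96

lx·mx: 0, 0, 0.7332, 0.506, 0.3256, 0.1479, 0.016 → R0 = 1.7287
x·lx·mx: 0, 0, 1.4664, 1.518, 1.3024, 0.7395, 0.096 → Σ = 5.1223
T = 5.1223 / 1.7287 = 2.963094… → 2.96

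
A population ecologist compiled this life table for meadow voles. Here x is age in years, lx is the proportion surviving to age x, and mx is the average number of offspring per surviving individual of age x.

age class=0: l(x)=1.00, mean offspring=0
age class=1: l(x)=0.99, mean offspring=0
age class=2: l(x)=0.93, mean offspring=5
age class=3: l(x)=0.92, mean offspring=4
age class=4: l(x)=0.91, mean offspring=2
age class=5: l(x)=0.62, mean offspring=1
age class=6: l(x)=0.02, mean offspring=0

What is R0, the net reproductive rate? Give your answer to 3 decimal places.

10.770

lx·mx by age: 0, 0, 4.65, 3.68, 1.82, 0.62, 0
R0 = Σ lx·mx = 10.77 → 10.770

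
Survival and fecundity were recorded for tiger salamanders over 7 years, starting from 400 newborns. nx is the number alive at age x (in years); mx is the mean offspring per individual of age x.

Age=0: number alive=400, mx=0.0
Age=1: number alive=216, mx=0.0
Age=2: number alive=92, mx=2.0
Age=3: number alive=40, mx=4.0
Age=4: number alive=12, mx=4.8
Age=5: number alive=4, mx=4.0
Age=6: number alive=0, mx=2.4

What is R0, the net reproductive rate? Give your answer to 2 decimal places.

1.04

lx = nx/n0 = nx/400: 1, 0.54, 0.23, 0.1, 0.03, 0.01, 0
lx·mx by age: 0, 0, 0.46, 0.4, 0.144, 0.04, 0
R0 = Σ lx·mx = 1.044 → 1.04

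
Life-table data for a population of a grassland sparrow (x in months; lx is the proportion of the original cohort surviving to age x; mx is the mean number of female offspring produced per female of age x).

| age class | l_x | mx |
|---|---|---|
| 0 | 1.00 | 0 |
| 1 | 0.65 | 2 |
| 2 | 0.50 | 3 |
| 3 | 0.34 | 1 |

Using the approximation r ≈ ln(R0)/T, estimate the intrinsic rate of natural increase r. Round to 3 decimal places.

0.675

R0 = Σ lx·mx = 0 + 1.3 + 1.5 + 0.34 = 3.14
Σ x·lx·mx = 5.32; T = 5.32/3.14 = 1.69427…
r ≈ ln(R0)/T = ln(3.14)/1.69427… = 0.67535… → 0.675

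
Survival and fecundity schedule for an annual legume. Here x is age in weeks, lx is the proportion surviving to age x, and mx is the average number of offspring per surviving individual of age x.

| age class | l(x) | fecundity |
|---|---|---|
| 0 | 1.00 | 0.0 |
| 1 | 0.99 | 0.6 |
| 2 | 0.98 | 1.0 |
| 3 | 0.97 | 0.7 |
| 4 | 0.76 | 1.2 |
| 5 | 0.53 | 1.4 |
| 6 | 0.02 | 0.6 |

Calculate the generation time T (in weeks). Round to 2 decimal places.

lx·mx: 0, 0.594, 0.98, 0.679, 0.912, 0.742, 0.012 → R0 = 3.919
x·lx·mx: 0, 0.594, 1.96, 2.037, 3.648, 3.71, 0.072 → Σ = 12.021
T = 12.021 / 3.919 = 3.067364… → 3.07

3.07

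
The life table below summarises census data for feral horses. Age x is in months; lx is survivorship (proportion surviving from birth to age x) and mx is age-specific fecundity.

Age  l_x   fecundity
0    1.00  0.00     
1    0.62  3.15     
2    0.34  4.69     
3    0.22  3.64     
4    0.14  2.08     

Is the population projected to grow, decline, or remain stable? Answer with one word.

R0 = Σ lx·mx = 0 + 1.953 + 1.5946 + 0.8008 + 0.2912 = 4.6396
R0 > 1, so the population is growing.

growing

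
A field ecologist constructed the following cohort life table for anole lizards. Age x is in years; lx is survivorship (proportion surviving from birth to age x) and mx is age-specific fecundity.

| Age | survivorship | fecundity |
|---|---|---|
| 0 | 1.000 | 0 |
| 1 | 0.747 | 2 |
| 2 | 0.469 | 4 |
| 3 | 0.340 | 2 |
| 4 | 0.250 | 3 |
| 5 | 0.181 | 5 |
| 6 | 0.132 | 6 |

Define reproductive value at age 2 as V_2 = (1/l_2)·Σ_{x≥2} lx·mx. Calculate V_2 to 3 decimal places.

10.667

lx·mx for x ≥ 2: 1.876, 0.68, 0.75, 0.905, 0.792 → sum = 5.003
V_2 = 5.003 / l_2 = 5.003 / 0.469 = 10.667377… → 10.667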